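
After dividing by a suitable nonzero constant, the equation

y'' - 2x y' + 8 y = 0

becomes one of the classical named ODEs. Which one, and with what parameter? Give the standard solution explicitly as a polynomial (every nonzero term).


The equation is already in a standard form:  y'' - 2x y' + 8 y = 0.
This matches the Hermite equation y'' - 2x y' + 2n y = 0 with 2n = 8, so n = 4; the polynomial solution is H_4(x).
With y = sum_k a_k x^k, matching x^k gives (k+2)(k+1) a_{k+2} = 2(k - n) a_k = 2(k - 4) a_k. The right side vanishes at k = 4, so the series with the parity of 4 terminates at degree 4.
Standard normalization: leading coefficient of H_n is 2^n, so a_4 = 2^4 = 16. Work downward with a_k = (k+1)(k+2) a_{k+2} / (2(k - n)):
  a_2 = (3)(4)(16) / (2(2 - 4)) = 192/(-4) = -48
  a_0 = (1)(2)(-48) / (2(0 - 4)) = -96/(-8) = 12
Hence H_4(x) = 16 x^4 - 48 x^2 + 12.

H_4(x); series = 16 x^4 - 48 x^2 + 12


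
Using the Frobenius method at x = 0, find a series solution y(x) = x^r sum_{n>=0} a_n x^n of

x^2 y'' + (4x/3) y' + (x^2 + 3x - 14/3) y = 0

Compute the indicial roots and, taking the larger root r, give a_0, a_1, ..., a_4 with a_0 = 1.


Write in Frobenius form y'' + (p(x)/x) y' + (q(x)/x^2) y = 0:
  p(x) = 4/3,  q(x) = x^2 + 3x - 14/3.
Indicial equation: r(r-1) + (4/3) r + (-14/3) = 0 -> roots r_1 = 2, r_2 = -7/3.
Take r = r_1 = 2. Let y(x) = x^r sum_{n>=0} a_n x^n with a_0 = 1.
Substitute y = x^r sum a_n x^n and match x^{r+n}. The recurrence is
  D(n) a_n + 3 a_{n-1} + 1 a_{n-2} = 0,  where D(n) = (r+n)(r+n-1) + (4/3)(r+n) + (-14/3).
  a_n = [-3 a_{n-1} - 1 a_{n-2}] / D(n).
Since the indicial polynomial factors as (r - r_1)(r - r_2), D(n) = (r_1 + n - r_1)(r_1 + n - r_2) = n(n + 13/3).
Evaluating step by step (a_0 = 1):
  n = 1: D(1) = 1(1 + 13/3) = 16/3; numerator = -3(1) = -3; a_1 = (-3)/(16/3) = -9/16
  n = 2: D(2) = 2(2 + 13/3) = 38/3; numerator = -3(-9/16) - 1(1) = 11/16; a_2 = (11/16)/(38/3) = 33/608
  n = 3: D(3) = 3(3 + 13/3) = 22; numerator = -3(33/608) - 1(-9/16) = 243/608; a_3 = (243/608)/(22) = 243/13376
  n = 4: D(4) = 4(4 + 13/3) = 100/3; numerator = -3(243/13376) - 1(33/608) = -1455/13376; a_4 = (-1455/13376)/(100/3) = -873/267520

r = 2; a_0 = 1; a_1 = -9/16; a_2 = 33/608; a_3 = 243/13376; a_4 = -873/267520


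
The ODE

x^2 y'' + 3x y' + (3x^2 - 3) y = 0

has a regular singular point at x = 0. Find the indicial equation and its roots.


Divide by x^2 to reach normal form y'' + P_1(x) y' + P_2(x) y = 0 with P_1(x) = 3/x and P_2(x) = 3 - 3/x^2.
x = 0 is a singular point because the y'-coefficient 3/x has a pole at x = 0 and the y-coefficient 3 - 3/x^2 has a pole at x = 0.
It is a regular singular point because x P_1(x) = p(x) = 3 and x^2 P_2(x) = q(x) = 3x^2 - 3 are polynomials, hence analytic at x = 0.
p(0) = 3,  q(0) = -3.
Indicial equation: r(r-1) + p(0) r + q(0) = 0, i.e. r^2 + (p(0) - 1) r + q(0) = 0, i.e. r^2 + 2 r - 3 = 0.
Discriminant: (2)^2 - 4(-3) = 16, so r = (-2 ± 4)/2.
Solving: r_1 = 1, r_2 = -3.

indicial: r^2 + 2 r - 3 = 0; roots r_1 = 1, r_2 = -3


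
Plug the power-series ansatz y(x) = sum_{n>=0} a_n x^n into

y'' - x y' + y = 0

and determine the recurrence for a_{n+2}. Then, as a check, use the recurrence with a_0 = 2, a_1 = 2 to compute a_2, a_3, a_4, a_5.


Substitute y = sum_n a_n x^n.
y''(x) has coefficient (n+2)(n+1) a_{n+2} at x^n;
-x y'(x) has coefficient -n a_n at x^n (shift);
y(x) has coefficient 1 a_n at x^n.
Matching x^n: (n+2)(n+1) a_{n+2} + (-n + 1) a_n = 0.
Thus a_{n+2} = (n - 1) / ((n+1)(n+2)) * a_n.

Check with a_0 = 2, a_1 = 2 (apply the recurrence for n = 0, 1, 2, 3): a_0 = 2, a_1 = 2, a_2 = -1, a_3 = 0, a_4 = -1/12, a_5 = 0.

a_(n+2) = (n - 1) / ((n+1)(n+2)) * a_n; check: a_0 = 2, a_1 = 2, a_2 = -1, a_3 = 0, a_4 = -1/12, a_5 = 0


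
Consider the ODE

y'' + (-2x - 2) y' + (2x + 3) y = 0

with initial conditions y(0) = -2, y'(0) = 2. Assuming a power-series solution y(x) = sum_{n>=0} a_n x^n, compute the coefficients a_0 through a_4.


Ansatz: y(x) = sum_{n>=0} a_n x^n, so y'(x) = sum_{n>=1} n a_n x^(n-1) and y''(x) = sum_{n>=2} n(n-1) a_n x^(n-2).
Substitute into P(x) y'' + Q(x) y' + R(x) y = 0 with P(x) = 1, Q(x) = -2x - 2, R(x) = 2x + 3, and match powers of x.
Initial conditions: a_0 = -2, a_1 = 2.
Setting the coefficient of each power of x to zero and solving order by order (substituting the coefficients already found):
  x^0: 2 a_2 - 2 a_1 + 3 a_0 = 0  ->  2 a_2 = 2 a_1 - 3 a_0 = 10  ->  a_2 = 5
  x^1: 6 a_3 - 4 a_2 + a_1 + 2 a_0 = 0  ->  6 a_3 = 4 a_2 - a_1 - 2 a_0 = 22  ->  a_3 = 11/3
  x^2: 12 a_4 - 6 a_3 - a_2 + 2 a_1 = 0  ->  12 a_4 = 6 a_3 + a_2 - 2 a_1 = 23  ->  a_4 = 23/12
Truncated series: y(x) = -2 + 2 x + 5 x^2 + (11/3) x^3 + (23/12) x^4 + O(x^5).

a_0 = -2; a_1 = 2; a_2 = 5; a_3 = 11/3; a_4 = 23/12


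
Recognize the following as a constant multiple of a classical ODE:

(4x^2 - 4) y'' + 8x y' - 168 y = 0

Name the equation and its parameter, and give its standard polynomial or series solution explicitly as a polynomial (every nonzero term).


All three coefficients share the factor -4; dividing through by -4 gives  (1 - x^2) y'' - 2x y' + 42 y = 0.
This matches the Legendre equation (1 - x^2) y'' - 2x y' + n(n+1) y = 0 (note the -2x y' term) with n(n+1) = 42, so n = 6; the polynomial solution is P_6(x).
With y = sum_k a_k x^k, matching x^k gives (k+2)(k+1) a_{k+2} = [k(k+1) - n(n+1)] a_k = (k - 6)(k + 7) a_k. The right side vanishes at k = 6, so the series with the parity of 6 terminates at degree 6.
Standard normalization (P_n(1) = 1): leading coefficient (2n)!/(2^n (n!)^2) = 479001600/(64*518400) = 231/16, so a_6 = 231/16. Work downward with a_k = (k+1)(k+2) a_{k+2} / ((k - 6)(k + 7)):
  a_4 = (5)(6)(231/16) / ((4 - 6)(4 + 7)) = (3465/8)/(-22) = -315/16
  a_2 = (3)(4)(-315/16) / ((2 - 6)(2 + 7)) = (-945/4)/(-36) = 105/16
  a_0 = (1)(2)(105/16) / ((0 - 6)(0 + 7)) = (105/8)/(-42) = -5/16
Hence P_6(x) = 231 x^6/16 - 315 x^4/16 + 105 x^2/16 - 5/16.

P_6(x); series = 231 x^6/16 - 315 x^4/16 + 105 x^2/16 - 5/16


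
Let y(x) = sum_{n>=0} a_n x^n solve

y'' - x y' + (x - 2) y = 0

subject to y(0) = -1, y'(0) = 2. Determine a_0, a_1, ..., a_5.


Ansatz: y(x) = sum_{n>=0} a_n x^n, so y'(x) = sum_{n>=1} n a_n x^(n-1) and y''(x) = sum_{n>=2} n(n-1) a_n x^(n-2).
Substitute into P(x) y'' + Q(x) y' + R(x) y = 0 with P(x) = 1, Q(x) = -x, R(x) = x - 2, and match powers of x.
Initial conditions: a_0 = -1, a_1 = 2.
Setting the coefficient of each power of x to zero and solving order by order (substituting the coefficients already found):
  x^0: 2 a_2 - 2 a_0 = 0  ->  2 a_2 = 2 a_0 = -2  ->  a_2 = -1
  x^1: 6 a_3 - 3 a_1 + a_0 = 0  ->  6 a_3 = 3 a_1 - a_0 = 7  ->  a_3 = 7/6
  x^2: 12 a_4 - 4 a_2 + a_1 = 0  ->  12 a_4 = 4 a_2 - a_1 = -6  ->  a_4 = -1/2
  x^3: 20 a_5 - 5 a_3 + a_2 = 0  ->  20 a_5 = 5 a_3 - a_2 = 41/6  ->  a_5 = 41/120
Truncated series: y(x) = -1 + 2 x - x^2 + (7/6) x^3 - (1/2) x^4 + (41/120) x^5 + O(x^6).

a_0 = -1; a_1 = 2; a_2 = -1; a_3 = 7/6; a_4 = -1/2; a_5 = 41/120


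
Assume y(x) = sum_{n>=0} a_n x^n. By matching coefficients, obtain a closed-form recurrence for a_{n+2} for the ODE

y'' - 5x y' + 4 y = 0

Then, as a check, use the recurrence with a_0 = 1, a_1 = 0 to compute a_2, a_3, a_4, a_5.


Substitute y = sum_n a_n x^n.
y''(x) has coefficient (n+2)(n+1) a_{n+2} at x^n;
-5 x y'(x) has coefficient -5 n a_n at x^n (shift);
4 y(x) has coefficient 4 a_n at x^n.
Matching x^n: (n+2)(n+1) a_{n+2} + (-5n + 4) a_n = 0.
Thus a_{n+2} = (5n - 4) / ((n+1)(n+2)) * a_n.

Check with a_0 = 1, a_1 = 0 (apply the recurrence for n = 0, 1, 2, 3): a_0 = 1, a_1 = 0, a_2 = -2, a_3 = 0, a_4 = -1, a_5 = 0.

a_(n+2) = (5n - 4) / ((n+1)(n+2)) * a_n; check: a_0 = 1, a_1 = 0, a_2 = -2, a_3 = 0, a_4 = -1, a_5 = 0


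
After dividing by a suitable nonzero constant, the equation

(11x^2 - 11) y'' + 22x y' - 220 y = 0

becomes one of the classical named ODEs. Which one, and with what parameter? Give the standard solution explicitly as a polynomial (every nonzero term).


All three coefficients share the factor -11; dividing through by -11 gives  (1 - x^2) y'' - 2x y' + 20 y = 0.
This matches the Legendre equation (1 - x^2) y'' - 2x y' + n(n+1) y = 0 (note the -2x y' term) with n(n+1) = 20, so n = 4; the polynomial solution is P_4(x).
With y = sum_k a_k x^k, matching x^k gives (k+2)(k+1) a_{k+2} = [k(k+1) - n(n+1)] a_k = (k - 4)(k + 5) a_k. The right side vanishes at k = 4, so the series with the parity of 4 terminates at degree 4.
Standard normalization (P_n(1) = 1): leading coefficient (2n)!/(2^n (n!)^2) = 40320/(16*576) = 35/8, so a_4 = 35/8. Work downward with a_k = (k+1)(k+2) a_{k+2} / ((k - 4)(k + 5)):
  a_2 = (3)(4)(35/8) / ((2 - 4)(2 + 5)) = (105/2)/(-14) = -15/4
  a_0 = (1)(2)(-15/4) / ((0 - 4)(0 + 5)) = (-15/2)/(-20) = 3/8
Hence P_4(x) = 35 x^4/8 - 15 x^2/4 + 3/8.

P_4(x); series = 35 x^4/8 - 15 x^2/4 + 3/8


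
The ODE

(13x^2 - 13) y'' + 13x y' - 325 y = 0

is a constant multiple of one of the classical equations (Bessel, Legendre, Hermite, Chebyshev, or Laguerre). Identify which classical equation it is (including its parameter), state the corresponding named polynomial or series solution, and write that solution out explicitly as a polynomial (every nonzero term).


All three coefficients share the factor -13; dividing through by -13 gives  (1 - x^2) y'' - x y' + 25 y = 0.
This matches the Chebyshev equation (1 - x^2) y'' - x y' + n^2 y = 0 (note the -x y' term, not -2x y') with n^2 = 25, so n = 5; the polynomial solution is T_5(x).
With y = sum_k a_k x^k, matching x^k gives (k+2)(k+1) a_{k+2} = (k^2 - n^2) a_k = (k - 5)(k + 5) a_k. The right side vanishes at k = 5, so the series with the parity of 5 terminates at degree 5.
Standard normalization: leading coefficient of T_n is 2^(n-1), so a_5 = 2^4 = 16. Work downward with a_k = (k+1)(k+2) a_{k+2} / ((k - 5)(k + 5)):
  a_3 = (4)(5)(16) / ((3 - 5)(3 + 5)) = 320/(-16) = -20
  a_1 = (2)(3)(-20) / ((1 - 5)(1 + 5)) = -120/(-24) = 5
Hence T_5(x) = 16 x^5 - 20 x^3 + 5 x.

T_5(x); series = 16 x^5 - 20 x^3 + 5 x


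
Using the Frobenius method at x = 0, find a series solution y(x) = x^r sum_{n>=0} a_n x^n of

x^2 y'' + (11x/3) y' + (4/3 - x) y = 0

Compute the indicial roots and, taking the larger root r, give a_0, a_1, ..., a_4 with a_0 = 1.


Write in Frobenius form y'' + (p(x)/x) y' + (q(x)/x^2) y = 0:
  p(x) = 11/3,  q(x) = 4/3 - x.
Indicial equation: r(r-1) + (11/3) r + (4/3) = 0 -> roots r_1 = -2/3, r_2 = -2.
Take r = r_1 = -2/3. Let y(x) = x^r sum_{n>=0} a_n x^n with a_0 = 1.
Substitute y = x^r sum a_n x^n and match x^{r+n}. The recurrence is
  D(n) a_n - 1 a_{n-1} = 0,  where D(n) = (r+n)(r+n-1) + (11/3)(r+n) + (4/3).
  a_n = 1 / D(n) * a_{n-1}.
Since the indicial polynomial factors as (r - r_1)(r - r_2), D(n) = (r_1 + n - r_1)(r_1 + n - r_2) = n(n + 4/3).
Evaluating step by step (a_0 = 1):
  n = 1: D(1) = 1(1 + 4/3) = 7/3; numerator = 1(1) = 1; a_1 = (1)/(7/3) = 3/7
  n = 2: D(2) = 2(2 + 4/3) = 20/3; numerator = 1(3/7) = 3/7; a_2 = (3/7)/(20/3) = 9/140
  n = 3: D(3) = 3(3 + 4/3) = 13; numerator = 1(9/140) = 9/140; a_3 = (9/140)/(13) = 9/1820
  n = 4: D(4) = 4(4 + 4/3) = 64/3; numerator = 1(9/1820) = 9/1820; a_4 = (9/1820)/(64/3) = 27/116480

r = -2/3; a_0 = 1; a_1 = 3/7; a_2 = 9/140; a_3 = 9/1820; a_4 = 27/116480


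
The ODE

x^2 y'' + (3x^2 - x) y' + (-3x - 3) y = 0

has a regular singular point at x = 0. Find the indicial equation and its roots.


Divide by x^2 to reach normal form y'' + P_1(x) y' + P_2(x) y = 0 with P_1(x) = 3 - 1/x and P_2(x) = -3/x - 3/x^2.
x = 0 is a singular point because the y'-coefficient 3 - 1/x has a pole at x = 0 and the y-coefficient -3/x - 3/x^2 has a pole at x = 0.
It is a regular singular point because x P_1(x) = p(x) = 3x - 1 and x^2 P_2(x) = q(x) = -3x - 3 are polynomials, hence analytic at x = 0.
p(0) = -1,  q(0) = -3.
Indicial equation: r(r-1) + p(0) r + q(0) = 0, i.e. r^2 + (p(0) - 1) r + q(0) = 0, i.e. r^2 - 2 r - 3 = 0.
Discriminant: (-2)^2 - 4(-3) = 16, so r = (2 ± 4)/2.
Solving: r_1 = 3, r_2 = -1.

indicial: r^2 - 2 r - 3 = 0; roots r_1 = 3, r_2 = -1


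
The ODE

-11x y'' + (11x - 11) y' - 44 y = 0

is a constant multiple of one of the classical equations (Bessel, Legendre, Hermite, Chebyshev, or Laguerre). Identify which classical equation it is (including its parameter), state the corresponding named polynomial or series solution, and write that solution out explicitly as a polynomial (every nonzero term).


All three coefficients share the factor -11; dividing through by -11 gives  x y'' + (1 - x) y' + 4 y = 0.
This matches the Laguerre equation x y'' + (1 - x) y' + n y = 0 with n = 4; the polynomial solution is L_4(x).
With y = sum_k a_k x^k, matching x^k gives (k+1)k a_{k+1} + (k+1) a_{k+1} - k a_k + n a_k = 0, i.e. (k+1)^2 a_{k+1} = (k - n) a_k = (k - 4) a_k. The right side vanishes at k = 4, so the series terminates at degree 4.
Standard normalization L_n(0) = 1 gives a_0 = 1. Work upward with a_{k+1} = (k - 4) a_k / (k+1)^2:
  a_1 = (0 - 4)(1) / 1^2 = -4/1 = -4
  a_2 = (1 - 4)(-4) / 2^2 = 12/4 = 3
  a_3 = (2 - 4)(3) / 3^2 = -6/9 = -2/3
  a_4 = (3 - 4)(-2/3) / 4^2 = (2/3)/16 = 1/24
Hence L_4(x) = x^4/24 - 2 x^3/3 + 3 x^2 - 4 x + 1.

L_4(x); series = x^4/24 - 2 x^3/3 + 3 x^2 - 4 x + 1


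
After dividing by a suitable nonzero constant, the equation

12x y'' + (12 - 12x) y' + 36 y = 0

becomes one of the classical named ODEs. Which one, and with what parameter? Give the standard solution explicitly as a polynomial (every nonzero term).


All three coefficients share the factor 12; dividing through by 12 gives  x y'' + (1 - x) y' + 3 y = 0.
This matches the Laguerre equation x y'' + (1 - x) y' + n y = 0 with n = 3; the polynomial solution is L_3(x).
With y = sum_k a_k x^k, matching x^k gives (k+1)k a_{k+1} + (k+1) a_{k+1} - k a_k + n a_k = 0, i.e. (k+1)^2 a_{k+1} = (k - n) a_k = (k - 3) a_k. The right side vanishes at k = 3, so the series terminates at degree 3.
Standard normalization L_n(0) = 1 gives a_0 = 1. Work upward with a_{k+1} = (k - 3) a_k / (k+1)^2:
  a_1 = (0 - 3)(1) / 1^2 = -3/1 = -3
  a_2 = (1 - 3)(-3) / 2^2 = 6/4 = 3/2
  a_3 = (2 - 3)(3/2) / 3^2 = (-3/2)/9 = -1/6
Hence L_3(x) = -x^3/6 + 3 x^2/2 - 3 x + 1.

L_3(x); series = -x^3/6 + 3 x^2/2 - 3 x + 1


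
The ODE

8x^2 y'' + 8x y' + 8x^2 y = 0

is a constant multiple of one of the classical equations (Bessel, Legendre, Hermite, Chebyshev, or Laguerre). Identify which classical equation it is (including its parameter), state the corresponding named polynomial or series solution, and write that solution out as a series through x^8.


All three coefficients share the factor 8; dividing through by 8 gives  x^2 y'' + x y' + x^2 y = 0.
This matches the Bessel equation x^2 y'' + x y' + (x^2 - nu^2) y = 0 with nu^2 = 0, so nu = 0; the solution bounded at x = 0 is J_0(x).
Frobenius at x = 0: indicial roots ±nu; for r = nu the recurrence k(k + 2nu) c_k = -c_{k-2} gives the standard series J_nu(x) = sum_{k>=0} (-1)^k / (k! (k+nu)!) (x/2)^(2k+nu). Evaluate the first 5 terms:
  k = 0: (-1)^0 / (0! * 0! * 2^0) x^0 = 1/(1*1*1) x^0 = (1) x^0
  k = 1: (-1)^1 / (1! * 1! * 2^2) x^2 = -1/(1*1*4) x^2 = (-1/4) x^2
  k = 2: (-1)^2 / (2! * 2! * 2^4) x^4 = 1/(2*2*16) x^4 = (1/64) x^4
  k = 3: (-1)^3 / (3! * 3! * 2^6) x^6 = -1/(6*6*64) x^6 = (-1/2304) x^6
  k = 4: (-1)^4 / (4! * 4! * 2^8) x^8 = 1/(24*24*256) x^8 = (1/147456) x^8
Hence J_0(x) = x^8/147456 - x^6/2304 + x^4/64 - x^2/4 + 1 + ....

J_0(x); series = x^8/147456 - x^6/2304 + x^4/64 - x^2/4 + 1


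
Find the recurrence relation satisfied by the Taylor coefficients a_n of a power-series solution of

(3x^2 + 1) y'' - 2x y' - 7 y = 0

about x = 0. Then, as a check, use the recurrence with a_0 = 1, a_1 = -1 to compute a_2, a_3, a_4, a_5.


Substitute y = sum_n a_n x^n.
(1 + 3 x^2) y'' contributes (n+2)(n+1) a_{n+2} + 3 n(n-1) a_n at x^n.
-2 x y'(x) contributes -2 n a_n at x^n.
-7 y(x) contributes -7 a_n at x^n.
Matching x^n: (n+2)(n+1) a_{n+2} + (3 n(n-1) - 2 n - 7) a_n = 0.
Thus a_{n+2} = (-3 n(n-1) + 2 n + 7) / ((n+1)(n+2)) * a_n.

Check with a_0 = 1, a_1 = -1 (apply the recurrence for n = 0, 1, 2, 3): a_0 = 1, a_1 = -1, a_2 = 7/2, a_3 = -3/2, a_4 = 35/24, a_5 = 3/8.

a_(n+2) = (-3 n(n-1) + 2 n + 7) / ((n+1)(n+2)) * a_n; check: a_0 = 1, a_1 = -1, a_2 = 7/2, a_3 = -3/2, a_4 = 35/24, a_5 = 3/8


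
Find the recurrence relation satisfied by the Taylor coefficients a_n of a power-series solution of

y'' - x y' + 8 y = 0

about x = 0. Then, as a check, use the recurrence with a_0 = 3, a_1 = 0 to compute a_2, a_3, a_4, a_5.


Substitute y = sum_n a_n x^n.
y''(x) has coefficient (n+2)(n+1) a_{n+2} at x^n;
-x y'(x) has coefficient -n a_n at x^n (shift);
8 y(x) has coefficient 8 a_n at x^n.
Matching x^n: (n+2)(n+1) a_{n+2} + (-n + 8) a_n = 0.
Thus a_{n+2} = (n - 8) / ((n+1)(n+2)) * a_n.

Check with a_0 = 3, a_1 = 0 (apply the recurrence for n = 0, 1, 2, 3): a_0 = 3, a_1 = 0, a_2 = -12, a_3 = 0, a_4 = 6, a_5 = 0.

a_(n+2) = (n - 8) / ((n+1)(n+2)) * a_n; check: a_0 = 3, a_1 = 0, a_2 = -12, a_3 = 0, a_4 = 6, a_5 = 0


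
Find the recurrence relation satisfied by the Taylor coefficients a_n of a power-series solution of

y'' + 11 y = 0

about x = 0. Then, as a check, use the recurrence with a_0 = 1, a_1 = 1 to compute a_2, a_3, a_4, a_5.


Substitute y = sum_n a_n x^n into y'' + (const) y = 0.
y''(x) = sum_{n>=0} (n+2)(n+1) a_{n+2} x^n.
The ODE becomes sum_n [(n+2)(n+1) a_{n+2} + 11 a_n] x^n = 0.
Setting each coefficient to zero gives the recurrence:
  (n+2)(n+1) a_{n+2} + 11 a_n = 0,
  a_{n+2} = -11 / ((n+1)(n+2)) a_n.

Check with a_0 = 1, a_1 = 1 (apply the recurrence for n = 0, 1, 2, 3): a_0 = 1, a_1 = 1, a_2 = -11/2, a_3 = -11/6, a_4 = 121/24, a_5 = 121/120.

a_{n+2} = -11/((n+1)(n+2)) * a_n; check: a_0 = 1, a_1 = 1, a_2 = -11/2, a_3 = -11/6, a_4 = 121/24, a_5 = 121/120


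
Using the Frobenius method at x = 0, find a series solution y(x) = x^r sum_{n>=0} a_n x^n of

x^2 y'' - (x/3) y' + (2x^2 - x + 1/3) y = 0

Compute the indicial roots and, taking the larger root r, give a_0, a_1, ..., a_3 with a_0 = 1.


Write in Frobenius form y'' + (p(x)/x) y' + (q(x)/x^2) y = 0:
  p(x) = -1/3,  q(x) = 2x^2 - x + 1/3.
Indicial equation: r(r-1) + (-1/3) r + (1/3) = 0 -> roots r_1 = 1, r_2 = 1/3.
Take r = r_1 = 1. Let y(x) = x^r sum_{n>=0} a_n x^n with a_0 = 1.
Substitute y = x^r sum a_n x^n and match x^{r+n}. The recurrence is
  D(n) a_n - 1 a_{n-1} + 2 a_{n-2} = 0,  where D(n) = (r+n)(r+n-1) + (-1/3)(r+n) + (1/3).
  a_n = [1 a_{n-1} - 2 a_{n-2}] / D(n).
Since the indicial polynomial factors as (r - r_1)(r - r_2), D(n) = (r_1 + n - r_1)(r_1 + n - r_2) = n(n + 2/3).
Evaluating step by step (a_0 = 1):
  n = 1: D(1) = 1(1 + 2/3) = 5/3; numerator = 1(1) = 1; a_1 = (1)/(5/3) = 3/5
  n = 2: D(2) = 2(2 + 2/3) = 16/3; numerator = 1(3/5) - 2(1) = -7/5; a_2 = (-7/5)/(16/3) = -21/80
  n = 3: D(3) = 3(3 + 2/3) = 11; numerator = 1(-21/80) - 2(3/5) = -117/80; a_3 = (-117/80)/(11) = -117/880

r = 1; a_0 = 1; a_1 = 3/5; a_2 = -21/80; a_3 = -117/880


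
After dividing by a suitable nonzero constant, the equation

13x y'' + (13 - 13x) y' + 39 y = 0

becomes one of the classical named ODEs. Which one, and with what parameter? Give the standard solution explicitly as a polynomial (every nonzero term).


All three coefficients share the factor 13; dividing through by 13 gives  x y'' + (1 - x) y' + 3 y = 0.
This matches the Laguerre equation x y'' + (1 - x) y' + n y = 0 with n = 3; the polynomial solution is L_3(x).
With y = sum_k a_k x^k, matching x^k gives (k+1)k a_{k+1} + (k+1) a_{k+1} - k a_k + n a_k = 0, i.e. (k+1)^2 a_{k+1} = (k - n) a_k = (k - 3) a_k. The right side vanishes at k = 3, so the series terminates at degree 3.
Standard normalization L_n(0) = 1 gives a_0 = 1. Work upward with a_{k+1} = (k - 3) a_k / (k+1)^2:
  a_1 = (0 - 3)(1) / 1^2 = -3/1 = -3
  a_2 = (1 - 3)(-3) / 2^2 = 6/4 = 3/2
  a_3 = (2 - 3)(3/2) / 3^2 = (-3/2)/9 = -1/6
Hence L_3(x) = -x^3/6 + 3 x^2/2 - 3 x + 1.

L_3(x); series = -x^3/6 + 3 x^2/2 - 3 x + 1


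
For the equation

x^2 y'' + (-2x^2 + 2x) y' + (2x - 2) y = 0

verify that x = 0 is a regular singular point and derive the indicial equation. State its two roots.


Divide by x^2 to reach normal form y'' + P_1(x) y' + P_2(x) y = 0 with P_1(x) = -2 + 2/x and P_2(x) = 2/x - 2/x^2.
x = 0 is a singular point because the y'-coefficient -2 + 2/x has a pole at x = 0 and the y-coefficient 2/x - 2/x^2 has a pole at x = 0.
It is a regular singular point because x P_1(x) = p(x) = 2 - 2x and x^2 P_2(x) = q(x) = 2x - 2 are polynomials, hence analytic at x = 0.
p(0) = 2,  q(0) = -2.
Indicial equation: r(r-1) + p(0) r + q(0) = 0, i.e. r^2 + (p(0) - 1) r + q(0) = 0, i.e. r^2 + 1 r - 2 = 0.
Discriminant: (1)^2 - 4(-2) = 9, so r = (-1 ± 3)/2.
Solving: r_1 = 1, r_2 = -2.

indicial: r^2 + 1 r - 2 = 0; roots r_1 = 1, r_2 = -2


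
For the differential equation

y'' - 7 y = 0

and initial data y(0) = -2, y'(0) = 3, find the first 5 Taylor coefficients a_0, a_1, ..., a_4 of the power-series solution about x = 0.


Ansatz: y(x) = sum_{n>=0} a_n x^n, so y'(x) = sum_{n>=1} n a_n x^(n-1) and y''(x) = sum_{n>=2} n(n-1) a_n x^(n-2).
Substitute into P(x) y'' + Q(x) y' + R(x) y = 0 with P(x) = 1, Q(x) = 0, R(x) = -7, and match powers of x.
Initial conditions: a_0 = -2, a_1 = 3.
Setting the coefficient of each power of x to zero and solving order by order (substituting the coefficients already found):
  x^0: 2 a_2 - 7 a_0 = 0  ->  2 a_2 = 7 a_0 = -14  ->  a_2 = -7
  x^1: 6 a_3 - 7 a_1 = 0  ->  6 a_3 = 7 a_1 = 21  ->  a_3 = 7/2
  x^2: 12 a_4 - 7 a_2 = 0  ->  12 a_4 = 7 a_2 = -49  ->  a_4 = -49/12
Truncated series: y(x) = -2 + 3 x - 7 x^2 + (7/2) x^3 - (49/12) x^4 + O(x^5).

a_0 = -2; a_1 = 3; a_2 = -7; a_3 = 7/2; a_4 = -49/12


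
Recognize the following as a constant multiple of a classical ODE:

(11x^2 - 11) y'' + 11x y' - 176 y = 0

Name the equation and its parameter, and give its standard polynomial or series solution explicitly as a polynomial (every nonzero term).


All three coefficients share the factor -11; dividing through by -11 gives  (1 - x^2) y'' - x y' + 16 y = 0.
This matches the Chebyshev equation (1 - x^2) y'' - x y' + n^2 y = 0 (note the -x y' term, not -2x y') with n^2 = 16, so n = 4; the polynomial solution is T_4(x).
With y = sum_k a_k x^k, matching x^k gives (k+2)(k+1) a_{k+2} = (k^2 - n^2) a_k = (k - 4)(k + 4) a_k. The right side vanishes at k = 4, so the series with the parity of 4 terminates at degree 4.
Standard normalization: leading coefficient of T_n is 2^(n-1), so a_4 = 2^3 = 8. Work downward with a_k = (k+1)(k+2) a_{k+2} / ((k - 4)(k + 4)):
  a_2 = (3)(4)(8) / ((2 - 4)(2 + 4)) = 96/(-12) = -8
  a_0 = (1)(2)(-8) / ((0 - 4)(0 + 4)) = -16/(-16) = 1
Hence T_4(x) = 8 x^4 - 8 x^2 + 1.

T_4(x); series = 8 x^4 - 8 x^2 + 1


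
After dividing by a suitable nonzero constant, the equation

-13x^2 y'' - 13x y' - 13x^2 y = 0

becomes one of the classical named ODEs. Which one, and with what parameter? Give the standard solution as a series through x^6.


All three coefficients share the factor -13; dividing through by -13 gives  x^2 y'' + x y' + x^2 y = 0.
This matches the Bessel equation x^2 y'' + x y' + (x^2 - nu^2) y = 0 with nu^2 = 0, so nu = 0; the solution bounded at x = 0 is J_0(x).
Frobenius at x = 0: indicial roots ±nu; for r = nu the recurrence k(k + 2nu) c_k = -c_{k-2} gives the standard series J_nu(x) = sum_{k>=0} (-1)^k / (k! (k+nu)!) (x/2)^(2k+nu). Evaluate the first 4 terms:
  k = 0: (-1)^0 / (0! * 0! * 2^0) x^0 = 1/(1*1*1) x^0 = (1) x^0
  k = 1: (-1)^1 / (1! * 1! * 2^2) x^2 = -1/(1*1*4) x^2 = (-1/4) x^2
  k = 2: (-1)^2 / (2! * 2! * 2^4) x^4 = 1/(2*2*16) x^4 = (1/64) x^4
  k = 3: (-1)^3 / (3! * 3! * 2^6) x^6 = -1/(6*6*64) x^6 = (-1/2304) x^6
Hence J_0(x) = -x^6/2304 + x^4/64 - x^2/4 + 1 + ....

J_0(x); series = -x^6/2304 + x^4/64 - x^2/4 + 1


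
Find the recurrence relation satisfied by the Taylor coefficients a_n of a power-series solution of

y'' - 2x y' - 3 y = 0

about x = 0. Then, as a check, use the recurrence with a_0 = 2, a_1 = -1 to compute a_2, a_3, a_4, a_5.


Substitute y = sum_n a_n x^n.
y''(x) has coefficient (n+2)(n+1) a_{n+2} at x^n;
-2 x y'(x) has coefficient -2 n a_n at x^n (shift);
-3 y(x) has coefficient -3 a_n at x^n.
Matching x^n: (n+2)(n+1) a_{n+2} + (-2n - 3) a_n = 0.
Thus a_{n+2} = (2n + 3) / ((n+1)(n+2)) * a_n.

Check with a_0 = 2, a_1 = -1 (apply the recurrence for n = 0, 1, 2, 3): a_0 = 2, a_1 = -1, a_2 = 3, a_3 = -5/6, a_4 = 7/4, a_5 = -3/8.

a_(n+2) = (2n + 3) / ((n+1)(n+2)) * a_n; check: a_0 = 2, a_1 = -1, a_2 = 3, a_3 = -5/6, a_4 = 7/4, a_5 = -3/8


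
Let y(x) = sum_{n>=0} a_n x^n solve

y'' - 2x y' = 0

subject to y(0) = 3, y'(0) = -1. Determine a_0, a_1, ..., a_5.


Ansatz: y(x) = sum_{n>=0} a_n x^n, so y'(x) = sum_{n>=1} n a_n x^(n-1) and y''(x) = sum_{n>=2} n(n-1) a_n x^(n-2).
Substitute into P(x) y'' + Q(x) y' + R(x) y = 0 with P(x) = 1, Q(x) = -2x, R(x) = 0, and match powers of x.
Initial conditions: a_0 = 3, a_1 = -1.
Setting the coefficient of each power of x to zero and solving order by order (substituting the coefficients already found):
  x^0: 2 a_2 = 0  ->  a_2 = 0
  x^1: 6 a_3 - 2 a_1 = 0  ->  6 a_3 = 2 a_1 = -2  ->  a_3 = -1/3
  x^2: 12 a_4 - 4 a_2 = 0  ->  12 a_4 = 4 a_2 = 0  ->  a_4 = 0
  x^3: 20 a_5 - 6 a_3 = 0  ->  20 a_5 = 6 a_3 = -2  ->  a_5 = -1/10
Truncated series: y(x) = 3 - x - (1/3) x^3 - (1/10) x^5 + O(x^6).

a_0 = 3; a_1 = -1; a_2 = 0; a_3 = -1/3; a_4 = 0; a_5 = -1/10


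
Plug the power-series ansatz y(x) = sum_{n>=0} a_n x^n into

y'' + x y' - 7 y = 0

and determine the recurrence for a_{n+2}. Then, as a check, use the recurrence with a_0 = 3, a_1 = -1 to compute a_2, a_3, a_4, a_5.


Substitute y = sum_n a_n x^n.
y''(x) has coefficient (n+2)(n+1) a_{n+2} at x^n;
x y'(x) has coefficient n a_n at x^n (shift);
-7 y(x) has coefficient -7 a_n at x^n.
Matching x^n: (n+2)(n+1) a_{n+2} + (n - 7) a_n = 0.
Thus a_{n+2} = (-n + 7) / ((n+1)(n+2)) * a_n.

Check with a_0 = 3, a_1 = -1 (apply the recurrence for n = 0, 1, 2, 3): a_0 = 3, a_1 = -1, a_2 = 21/2, a_3 = -1, a_4 = 35/8, a_5 = -1/5.

a_(n+2) = (-n + 7) / ((n+1)(n+2)) * a_n; check: a_0 = 3, a_1 = -1, a_2 = 21/2, a_3 = -1, a_4 = 35/8, a_5 = -1/5


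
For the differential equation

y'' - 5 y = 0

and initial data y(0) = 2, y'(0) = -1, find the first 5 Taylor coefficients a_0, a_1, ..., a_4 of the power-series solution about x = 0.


Ansatz: y(x) = sum_{n>=0} a_n x^n, so y'(x) = sum_{n>=1} n a_n x^(n-1) and y''(x) = sum_{n>=2} n(n-1) a_n x^(n-2).
Substitute into P(x) y'' + Q(x) y' + R(x) y = 0 with P(x) = 1, Q(x) = 0, R(x) = -5, and match powers of x.
Initial conditions: a_0 = 2, a_1 = -1.
Setting the coefficient of each power of x to zero and solving order by order (substituting the coefficients already found):
  x^0: 2 a_2 - 5 a_0 = 0  ->  2 a_2 = 5 a_0 = 10  ->  a_2 = 5
  x^1: 6 a_3 - 5 a_1 = 0  ->  6 a_3 = 5 a_1 = -5  ->  a_3 = -5/6
  x^2: 12 a_4 - 5 a_2 = 0  ->  12 a_4 = 5 a_2 = 25  ->  a_4 = 25/12
Truncated series: y(x) = 2 - x + 5 x^2 - (5/6) x^3 + (25/12) x^4 + O(x^5).

a_0 = 2; a_1 = -1; a_2 = 5; a_3 = -5/6; a_4 = 25/12


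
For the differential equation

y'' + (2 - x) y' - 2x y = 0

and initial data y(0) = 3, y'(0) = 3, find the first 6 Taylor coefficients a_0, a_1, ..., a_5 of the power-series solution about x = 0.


Ansatz: y(x) = sum_{n>=0} a_n x^n, so y'(x) = sum_{n>=1} n a_n x^(n-1) and y''(x) = sum_{n>=2} n(n-1) a_n x^(n-2).
Substitute into P(x) y'' + Q(x) y' + R(x) y = 0 with P(x) = 1, Q(x) = 2 - x, R(x) = -2x, and match powers of x.
Initial conditions: a_0 = 3, a_1 = 3.
Setting the coefficient of each power of x to zero and solving order by order (substituting the coefficients already found):
  x^0: 2 a_2 + 2 a_1 = 0  ->  2 a_2 = -2 a_1 = -6  ->  a_2 = -3
  x^1: 6 a_3 + 4 a_2 - a_1 - 2 a_0 = 0  ->  6 a_3 = -4 a_2 + a_1 + 2 a_0 = 21  ->  a_3 = 7/2
  x^2: 12 a_4 + 6 a_3 - 2 a_2 - 2 a_1 = 0  ->  12 a_4 = -6 a_3 + 2 a_2 + 2 a_1 = -21  ->  a_4 = -7/4
  x^3: 20 a_5 + 8 a_4 - 3 a_3 - 2 a_2 = 0  ->  20 a_5 = -8 a_4 + 3 a_3 + 2 a_2 = 37/2  ->  a_5 = 37/40
Truncated series: y(x) = 3 + 3 x - 3 x^2 + (7/2) x^3 - (7/4) x^4 + (37/40) x^5 + O(x^6).

a_0 = 3; a_1 = 3; a_2 = -3; a_3 = 7/2; a_4 = -7/4; a_5 = 37/40


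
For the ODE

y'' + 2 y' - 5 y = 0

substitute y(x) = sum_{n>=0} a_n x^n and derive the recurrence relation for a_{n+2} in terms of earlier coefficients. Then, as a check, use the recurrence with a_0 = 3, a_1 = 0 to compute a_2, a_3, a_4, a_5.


Substitute y = sum_n a_n x^n.
y''(x) has coefficient (n+2)(n+1) a_{n+2} at x^n;
2 y'(x) has coefficient 2 (n+1) a_{n+1} at x^n;
-5 y(x) has coefficient -5 a_n at x^n.
Matching x^n: (n+2)(n+1) a_{n+2} + 2 (n+1) a_{n+1} - 5 a_n = 0.
Thus a_{n+2} = [-2 (n+1) a_{n+1} + 5 a_n] / ((n+1)(n+2)).

Check with a_0 = 3, a_1 = 0 (apply the recurrence for n = 0, 1, 2, 3): a_0 = 3, a_1 = 0, a_2 = 15/2, a_3 = -5, a_4 = 45/8, a_5 = -7/2.

a_(n+2) = [-2 (n+1) a_(n+1) + 5 a_n] / ((n+1)(n+2)); check: a_0 = 3, a_1 = 0, a_2 = 15/2, a_3 = -5, a_4 = 45/8, a_5 = -7/2


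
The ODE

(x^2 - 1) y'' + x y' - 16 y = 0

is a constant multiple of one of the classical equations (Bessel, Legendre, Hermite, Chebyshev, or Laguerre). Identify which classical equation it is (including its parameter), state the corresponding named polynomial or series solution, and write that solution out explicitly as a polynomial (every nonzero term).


All three coefficients share the factor -1; dividing through by -1 gives  (1 - x^2) y'' - x y' + 16 y = 0.
This matches the Chebyshev equation (1 - x^2) y'' - x y' + n^2 y = 0 (note the -x y' term, not -2x y') with n^2 = 16, so n = 4; the polynomial solution is T_4(x).
With y = sum_k a_k x^k, matching x^k gives (k+2)(k+1) a_{k+2} = (k^2 - n^2) a_k = (k - 4)(k + 4) a_k. The right side vanishes at k = 4, so the series with the parity of 4 terminates at degree 4.
Standard normalization: leading coefficient of T_n is 2^(n-1), so a_4 = 2^3 = 8. Work downward with a_k = (k+1)(k+2) a_{k+2} / ((k - 4)(k + 4)):
  a_2 = (3)(4)(8) / ((2 - 4)(2 + 4)) = 96/(-12) = -8
  a_0 = (1)(2)(-8) / ((0 - 4)(0 + 4)) = -16/(-16) = 1
Hence T_4(x) = 8 x^4 - 8 x^2 + 1.

T_4(x); series = 8 x^4 - 8 x^2 + 1


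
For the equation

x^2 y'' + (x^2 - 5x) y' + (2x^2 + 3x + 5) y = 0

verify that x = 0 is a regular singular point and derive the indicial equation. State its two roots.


Divide by x^2 to reach normal form y'' + P_1(x) y' + P_2(x) y = 0 with P_1(x) = 1 - 5/x and P_2(x) = 2 + 3/x + 5/x^2.
x = 0 is a singular point because the y'-coefficient 1 - 5/x has a pole at x = 0 and the y-coefficient 2 + 3/x + 5/x^2 has a pole at x = 0.
It is a regular singular point because x P_1(x) = p(x) = x - 5 and x^2 P_2(x) = q(x) = 2x^2 + 3x + 5 are polynomials, hence analytic at x = 0.
p(0) = -5,  q(0) = 5.
Indicial equation: r(r-1) + p(0) r + q(0) = 0, i.e. r^2 + (p(0) - 1) r + q(0) = 0, i.e. r^2 - 6 r + 5 = 0.
Discriminant: (-6)^2 - 4(5) = 16, so r = (6 ± 4)/2.
Solving: r_1 = 5, r_2 = 1.

indicial: r^2 - 6 r + 5 = 0; roots r_1 = 5, r_2 = 1


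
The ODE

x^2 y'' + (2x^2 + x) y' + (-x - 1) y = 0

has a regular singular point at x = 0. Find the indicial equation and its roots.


Divide by x^2 to reach normal form y'' + P_1(x) y' + P_2(x) y = 0 with P_1(x) = 2 + 1/x and P_2(x) = -1/x - 1/x^2.
x = 0 is a singular point because the y'-coefficient 2 + 1/x has a pole at x = 0 and the y-coefficient -1/x - 1/x^2 has a pole at x = 0.
It is a regular singular point because x P_1(x) = p(x) = 2x + 1 and x^2 P_2(x) = q(x) = -x - 1 are polynomials, hence analytic at x = 0.
p(0) = 1,  q(0) = -1.
Indicial equation: r(r-1) + p(0) r + q(0) = 0, i.e. r^2 + (p(0) - 1) r + q(0) = 0, i.e. r^2 - 1 = 0.
Discriminant: (0)^2 - 4(-1) = 4, so r = (0 ± 2)/2.
Solving: r_1 = 1, r_2 = -1.

indicial: r^2 - 1 = 0; roots r_1 = 1, r_2 = -1


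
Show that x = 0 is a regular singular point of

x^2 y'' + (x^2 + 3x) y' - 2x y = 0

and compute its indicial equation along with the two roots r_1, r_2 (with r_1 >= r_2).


Divide by x^2 to reach normal form y'' + P_1(x) y' + P_2(x) y = 0 with P_1(x) = 1 + 3/x and P_2(x) = -2/x.
x = 0 is a singular point because the y'-coefficient 1 + 3/x has a pole at x = 0 and the y-coefficient -2/x has a pole at x = 0.
It is a regular singular point because x P_1(x) = p(x) = x + 3 and x^2 P_2(x) = q(x) = -2x are polynomials, hence analytic at x = 0.
p(0) = 3,  q(0) = 0.
Indicial equation: r(r-1) + p(0) r + q(0) = 0, i.e. r^2 + (p(0) - 1) r + q(0) = 0, i.e. r^2 + 2 r = 0.
Discriminant: (2)^2 - 4(0) = 4, so r = (-2 ± 2)/2.
Solving: r_1 = 0, r_2 = -2.

indicial: r^2 + 2 r = 0; roots r_1 = 0, r_2 = -2


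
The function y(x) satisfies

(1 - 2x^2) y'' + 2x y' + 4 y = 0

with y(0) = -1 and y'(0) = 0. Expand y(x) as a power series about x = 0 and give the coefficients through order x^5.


Ansatz: y(x) = sum_{n>=0} a_n x^n, so y'(x) = sum_{n>=1} n a_n x^(n-1) and y''(x) = sum_{n>=2} n(n-1) a_n x^(n-2).
Substitute into P(x) y'' + Q(x) y' + R(x) y = 0 with P(x) = 1 - 2x^2, Q(x) = 2x, R(x) = 4, and match powers of x.
Initial conditions: a_0 = -1, a_1 = 0.
Setting the coefficient of each power of x to zero and solving order by order (substituting the coefficients already found):
  x^0: 2 a_2 + 4 a_0 = 0  ->  2 a_2 = -4 a_0 = 4  ->  a_2 = 2
  x^1: 6 a_3 + 6 a_1 = 0  ->  6 a_3 = -6 a_1 = 0  ->  a_3 = 0
  x^2: 12 a_4 + 4 a_2 = 0  ->  12 a_4 = -4 a_2 = -8  ->  a_4 = -2/3
  x^3: 20 a_5 - 2 a_3 = 0  ->  20 a_5 = 2 a_3 = 0  ->  a_5 = 0
Truncated series: y(x) = -1 + 2 x^2 - (2/3) x^4 + O(x^6).

a_0 = -1; a_1 = 0; a_2 = 2; a_3 = 0; a_4 = -2/3; a_5 = 0


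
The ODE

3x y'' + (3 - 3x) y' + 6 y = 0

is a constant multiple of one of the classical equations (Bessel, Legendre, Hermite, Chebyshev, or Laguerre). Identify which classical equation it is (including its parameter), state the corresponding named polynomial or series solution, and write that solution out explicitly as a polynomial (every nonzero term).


All three coefficients share the factor 3; dividing through by 3 gives  x y'' + (1 - x) y' + 2 y = 0.
This matches the Laguerre equation x y'' + (1 - x) y' + n y = 0 with n = 2; the polynomial solution is L_2(x).
With y = sum_k a_k x^k, matching x^k gives (k+1)k a_{k+1} + (k+1) a_{k+1} - k a_k + n a_k = 0, i.e. (k+1)^2 a_{k+1} = (k - n) a_k = (k - 2) a_k. The right side vanishes at k = 2, so the series terminates at degree 2.
Standard normalization L_n(0) = 1 gives a_0 = 1. Work upward with a_{k+1} = (k - 2) a_k / (k+1)^2:
  a_1 = (0 - 2)(1) / 1^2 = -2/1 = -2
  a_2 = (1 - 2)(-2) / 2^2 = 2/4 = 1/2
Hence L_2(x) = x^2/2 - 2 x + 1.

L_2(x); series = x^2/2 - 2 x + 1


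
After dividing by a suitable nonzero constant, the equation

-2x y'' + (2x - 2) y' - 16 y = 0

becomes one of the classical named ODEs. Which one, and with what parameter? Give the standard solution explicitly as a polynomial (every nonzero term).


All three coefficients share the factor -2; dividing through by -2 gives  x y'' + (1 - x) y' + 8 y = 0.
This matches the Laguerre equation x y'' + (1 - x) y' + n y = 0 with n = 8; the polynomial solution is L_8(x).
With y = sum_k a_k x^k, matching x^k gives (k+1)k a_{k+1} + (k+1) a_{k+1} - k a_k + n a_k = 0, i.e. (k+1)^2 a_{k+1} = (k - n) a_k = (k - 8) a_k. The right side vanishes at k = 8, so the series terminates at degree 8.
Standard normalization L_n(0) = 1 gives a_0 = 1. Work upward with a_{k+1} = (k - 8) a_k / (k+1)^2:
  a_1 = (0 - 8)(1) / 1^2 = -8/1 = -8
  a_2 = (1 - 8)(-8) / 2^2 = 56/4 = 14
  a_3 = (2 - 8)(14) / 3^2 = -84/9 = -28/3
  a_4 = (3 - 8)(-28/3) / 4^2 = (140/3)/16 = 35/12
  a_5 = (4 - 8)(35/12) / 5^2 = (-35/3)/25 = -7/15
  a_6 = (5 - 8)(-7/15) / 6^2 = (7/5)/36 = 7/180
  a_7 = (6 - 8)(7/180) / 7^2 = (-7/90)/49 = -1/630
  a_8 = (7 - 8)(-1/630) / 8^2 = (1/630)/64 = 1/40320
Hence L_8(x) = x^8/40320 - x^7/630 + 7 x^6/180 - 7 x^5/15 + 35 x^4/12 - 28 x^3/3 + 14 x^2 - 8 x + 1.

L_8(x); series = x^8/40320 - x^7/630 + 7 x^6/180 - 7 x^5/15 + 35 x^4/12 - 28 x^3/3 + 14 x^2 - 8 x + 1


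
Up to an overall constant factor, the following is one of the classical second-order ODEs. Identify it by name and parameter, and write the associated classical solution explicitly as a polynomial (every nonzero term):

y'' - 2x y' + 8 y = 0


The equation is already in a standard form:  y'' - 2x y' + 8 y = 0.
This matches the Hermite equation y'' - 2x y' + 2n y = 0 with 2n = 8, so n = 4; the polynomial solution is H_4(x).
With y = sum_k a_k x^k, matching x^k gives (k+2)(k+1) a_{k+2} = 2(k - n) a_k = 2(k - 4) a_k. The right side vanishes at k = 4, so the series with the parity of 4 terminates at degree 4.
Standard normalization: leading coefficient of H_n is 2^n, so a_4 = 2^4 = 16. Work downward with a_k = (k+1)(k+2) a_{k+2} / (2(k - n)):
  a_2 = (3)(4)(16) / (2(2 - 4)) = 192/(-4) = -48
  a_0 = (1)(2)(-48) / (2(0 - 4)) = -96/(-8) = 12
Hence H_4(x) = 16 x^4 - 48 x^2 + 12.

H_4(x); series = 16 x^4 - 48 x^2 + 12


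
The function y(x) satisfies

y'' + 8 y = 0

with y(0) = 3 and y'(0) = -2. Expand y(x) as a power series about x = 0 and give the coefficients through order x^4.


Ansatz: y(x) = sum_{n>=0} a_n x^n, so y'(x) = sum_{n>=1} n a_n x^(n-1) and y''(x) = sum_{n>=2} n(n-1) a_n x^(n-2).
Substitute into P(x) y'' + Q(x) y' + R(x) y = 0 with P(x) = 1, Q(x) = 0, R(x) = 8, and match powers of x.
Initial conditions: a_0 = 3, a_1 = -2.
Setting the coefficient of each power of x to zero and solving order by order (substituting the coefficients already found):
  x^0: 2 a_2 + 8 a_0 = 0  ->  2 a_2 = -8 a_0 = -24  ->  a_2 = -12
  x^1: 6 a_3 + 8 a_1 = 0  ->  6 a_3 = -8 a_1 = 16  ->  a_3 = 8/3
  x^2: 12 a_4 + 8 a_2 = 0  ->  12 a_4 = -8 a_2 = 96  ->  a_4 = 8
Truncated series: y(x) = 3 - 2 x - 12 x^2 + (8/3) x^3 + 8 x^4 + O(x^5).

a_0 = 3; a_1 = -2; a_2 = -12; a_3 = 8/3; a_4 = 8


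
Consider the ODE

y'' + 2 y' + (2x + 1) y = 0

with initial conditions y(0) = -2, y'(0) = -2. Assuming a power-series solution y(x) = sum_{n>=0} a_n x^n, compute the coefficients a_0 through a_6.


Ansatz: y(x) = sum_{n>=0} a_n x^n, so y'(x) = sum_{n>=1} n a_n x^(n-1) and y''(x) = sum_{n>=2} n(n-1) a_n x^(n-2).
Substitute into P(x) y'' + Q(x) y' + R(x) y = 0 with P(x) = 1, Q(x) = 2, R(x) = 2x + 1, and match powers of x.
Initial conditions: a_0 = -2, a_1 = -2.
Setting the coefficient of each power of x to zero and solving order by order (substituting the coefficients already found):
  x^0: 2 a_2 + 2 a_1 + a_0 = 0  ->  2 a_2 = -2 a_1 - a_0 = 6  ->  a_2 = 3
  x^1: 6 a_3 + 4 a_2 + a_1 + 2 a_0 = 0  ->  6 a_3 = -4 a_2 - a_1 - 2 a_0 = -6  ->  a_3 = -1
  x^2: 12 a_4 + 6 a_3 + a_2 + 2 a_1 = 0  ->  12 a_4 = -6 a_3 - a_2 - 2 a_1 = 7  ->  a_4 = 7/12
  x^3: 20 a_5 + 8 a_4 + a_3 + 2 a_2 = 0  ->  20 a_5 = -8 a_4 - a_3 - 2 a_2 = -29/3  ->  a_5 = -29/60
  x^4: 30 a_6 + 10 a_5 + a_4 + 2 a_3 = 0  ->  30 a_6 = -10 a_5 - a_4 - 2 a_3 = 25/4  ->  a_6 = 5/24
Truncated series: y(x) = -2 - 2 x + 3 x^2 - x^3 + (7/12) x^4 - (29/60) x^5 + (5/24) x^6 + O(x^7).

a_0 = -2; a_1 = -2; a_2 = 3; a_3 = -1; a_4 = 7/12; a_5 = -29/60; a_6 = 5/24


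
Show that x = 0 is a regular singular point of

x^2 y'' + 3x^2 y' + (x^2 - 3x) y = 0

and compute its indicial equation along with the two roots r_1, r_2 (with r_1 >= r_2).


Divide by x^2 to reach normal form y'' + P_1(x) y' + P_2(x) y = 0 with P_1(x) = 3 and P_2(x) = 1 - 3/x.
x = 0 is a singular point because the y-coefficient 1 - 3/x has a pole at x = 0.
It is a regular singular point because x P_1(x) = p(x) = 3x and x^2 P_2(x) = q(x) = x^2 - 3x are polynomials, hence analytic at x = 0.
p(0) = 0,  q(0) = 0.
Indicial equation: r(r-1) + p(0) r + q(0) = 0, i.e. r^2 + (p(0) - 1) r + q(0) = 0, i.e. r^2 - 1 r = 0.
Discriminant: (-1)^2 - 4(0) = 1, so r = (1 ± 1)/2.
Solving: r_1 = 1, r_2 = 0.

indicial: r^2 - 1 r = 0; roots r_1 = 1, r_2 = 0


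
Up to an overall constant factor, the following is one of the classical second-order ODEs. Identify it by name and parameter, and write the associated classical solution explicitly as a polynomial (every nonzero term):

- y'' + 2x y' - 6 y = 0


All three coefficients share the factor -1; dividing through by -1 gives  y'' - 2x y' + 6 y = 0.
This matches the Hermite equation y'' - 2x y' + 2n y = 0 with 2n = 6, so n = 3; the polynomial solution is H_3(x).
With y = sum_k a_k x^k, matching x^k gives (k+2)(k+1) a_{k+2} = 2(k - n) a_k = 2(k - 3) a_k. The right side vanishes at k = 3, so the series with the parity of 3 terminates at degree 3.
Standard normalization: leading coefficient of H_n is 2^n, so a_3 = 2^3 = 8. Work downward with a_k = (k+1)(k+2) a_{k+2} / (2(k - n)):
  a_1 = (2)(3)(8) / (2(1 - 3)) = 48/(-4) = -12
Hence H_3(x) = 8 x^3 - 12 x.

H_3(x); series = 8 x^3 - 12 x
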